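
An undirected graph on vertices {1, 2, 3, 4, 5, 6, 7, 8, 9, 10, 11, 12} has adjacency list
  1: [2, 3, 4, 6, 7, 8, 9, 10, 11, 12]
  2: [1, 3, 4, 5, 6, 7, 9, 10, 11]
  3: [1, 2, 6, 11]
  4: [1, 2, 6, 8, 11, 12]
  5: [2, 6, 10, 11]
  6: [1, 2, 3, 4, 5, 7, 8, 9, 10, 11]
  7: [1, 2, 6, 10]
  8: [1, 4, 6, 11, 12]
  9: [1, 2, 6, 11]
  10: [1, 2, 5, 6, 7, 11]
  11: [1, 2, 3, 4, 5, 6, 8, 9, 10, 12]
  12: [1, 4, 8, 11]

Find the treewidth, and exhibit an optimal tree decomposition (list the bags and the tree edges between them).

Treewidth 4.
One optimal decomposition is:
Bags: B1 = {1, 2, 3, 6, 11}  B2 = {1, 2, 6, 10, 11}  B3 = {1, 2, 4, 6, 11}  B4 = {1, 4, 6, 8, 11}  B5 = {1, 2, 6, 7, 10}  B6 = {2, 5, 6, 10, 11}  B7 = {1, 4, 8, 11, 12}  B8 = {1, 2, 6, 9, 11}
Tree: B1–B2, B2–B3, B3–B4, B2–B5, B2–B6, B4–B7, B3–B8

Each bag holds 5 vertices, so the decomposition has width 4, which upper-bounds the treewidth. On the other hand G contains the 5-clique {1, 4, 8, 11, 12}. A clique must lie in a single bag of any decomposition, so no decomposition can have width below 4. The upper and lower bounds meet at 4, so that is the treewidth.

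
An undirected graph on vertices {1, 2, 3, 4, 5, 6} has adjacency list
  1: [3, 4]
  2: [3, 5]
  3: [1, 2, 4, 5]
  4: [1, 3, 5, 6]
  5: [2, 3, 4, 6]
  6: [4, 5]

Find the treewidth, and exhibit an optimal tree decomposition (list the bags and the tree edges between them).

Treewidth 2.
One such decomposition:
Bags: B1 = {3, 4, 5}  B2 = {1, 3, 4}  B3 = {2, 3, 5}  B4 = {4, 5, 6}
Tree: B1–B2, B1–B3, B1–B4

Each bag holds 3 vertices, so the decomposition has width 2, which upper-bounds the treewidth. For the lower bound, the 3 vertices {2, 3, 5} are pairwise adjacent, and any tree decomposition puts a clique entirely inside one bag — forcing width ≥ 2. The upper and lower bounds meet at 2, so that is the treewidth.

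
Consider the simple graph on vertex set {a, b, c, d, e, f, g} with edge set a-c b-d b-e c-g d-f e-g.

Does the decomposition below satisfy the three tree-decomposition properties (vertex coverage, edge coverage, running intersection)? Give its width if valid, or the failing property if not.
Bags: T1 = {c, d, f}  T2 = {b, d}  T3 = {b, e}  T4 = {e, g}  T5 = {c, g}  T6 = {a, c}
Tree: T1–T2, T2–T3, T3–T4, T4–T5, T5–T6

A tree decomposition must satisfy three properties: every vertex lies in some bag; for every edge, both endpoints lie together in some bag; and for every vertex, the bags containing it form a connected subtree. Here bags containing vertex c are not connected in the tree, so the decomposition is invalid.

No — bags containing vertex c are not connected in the tree.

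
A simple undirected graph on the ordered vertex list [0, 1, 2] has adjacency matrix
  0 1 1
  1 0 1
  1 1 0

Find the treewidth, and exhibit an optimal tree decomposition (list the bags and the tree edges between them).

With just one bag of size 3, the width is 3 − 1 = 2, so tw(G) ≤ 2. Conversely, {0, 1, 2} is a clique of size 3, and the vertices of any clique must share a bag in every tree decomposition; so some bag has ≥ 3 vertices and tw(G) ≥ 2. Therefore the treewidth is 2.

Treewidth 2.
One optimal decomposition is:
Bags: B1 = {0, 1, 2}
Tree: (single bag)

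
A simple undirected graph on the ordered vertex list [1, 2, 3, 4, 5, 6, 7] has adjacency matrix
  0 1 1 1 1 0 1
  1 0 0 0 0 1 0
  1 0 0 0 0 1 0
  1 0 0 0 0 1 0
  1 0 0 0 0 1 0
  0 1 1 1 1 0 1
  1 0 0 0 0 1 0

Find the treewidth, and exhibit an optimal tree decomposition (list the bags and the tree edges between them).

The largest bag has 3 vertices, giving width 2; this decomposition certifies tw(G) ≤ 2. Since 1–7–6–4–1 is a cycle in G, G is not acyclic. Forests are exactly the graphs of treewidth ≤ 1, so tw(G) ≥ 2. Therefore the treewidth is 2.

Treewidth 2.
One such decomposition:
Bags: B1 = {1, 6, 7}  B2 = {1, 4, 6}  B3 = {1, 3, 6}  B4 = {1, 2, 6}  B5 = {1, 5, 6}
Tree: B1–B2, B2–B3, B3–B4, B4–B5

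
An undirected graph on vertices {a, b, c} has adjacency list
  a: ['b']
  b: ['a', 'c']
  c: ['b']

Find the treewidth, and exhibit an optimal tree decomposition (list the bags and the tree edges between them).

Treewidth 1.
One optimal decomposition is:
Bags: B1 = {b, c}  B2 = {a, b}
Tree: B1–B2

Every bag has size at most 2, so the width is 2 − 1 = 1 and tw(G) ≤ 1. G has an edge, so its treewidth is at least 1. Combining the bounds, tw(G) = 1.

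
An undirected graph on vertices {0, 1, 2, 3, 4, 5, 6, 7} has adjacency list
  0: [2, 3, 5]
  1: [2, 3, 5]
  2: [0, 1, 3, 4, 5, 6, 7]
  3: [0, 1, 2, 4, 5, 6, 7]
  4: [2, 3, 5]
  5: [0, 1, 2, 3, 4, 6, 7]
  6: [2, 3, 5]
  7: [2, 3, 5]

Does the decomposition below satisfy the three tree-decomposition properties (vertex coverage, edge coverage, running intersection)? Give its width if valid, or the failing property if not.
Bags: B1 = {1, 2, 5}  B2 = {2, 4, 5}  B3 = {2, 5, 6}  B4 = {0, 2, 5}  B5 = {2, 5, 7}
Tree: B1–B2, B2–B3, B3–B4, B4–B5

No — vertex 3 appears in no bag.

A tree decomposition must satisfy three properties: every vertex lies in some bag; for every edge, both endpoints lie together in some bag; and for every vertex, the bags containing it form a connected subtree. Here vertex 3 appears in no bag, so the decomposition is invalid.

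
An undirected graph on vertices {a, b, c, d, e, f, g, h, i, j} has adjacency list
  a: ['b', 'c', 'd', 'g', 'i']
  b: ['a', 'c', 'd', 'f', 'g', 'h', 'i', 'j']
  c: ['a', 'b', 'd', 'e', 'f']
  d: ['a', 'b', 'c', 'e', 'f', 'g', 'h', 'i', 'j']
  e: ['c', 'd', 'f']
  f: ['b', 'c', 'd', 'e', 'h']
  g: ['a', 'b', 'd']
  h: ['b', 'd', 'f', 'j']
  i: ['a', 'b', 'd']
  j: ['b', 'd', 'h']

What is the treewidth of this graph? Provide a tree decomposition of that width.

Treewidth 3.
Bags: B1 = {c, d, e, f}  B2 = {b, c, d, f}  B3 = {b, d, f, h}  B4 = {b, d, h, j}  B5 = {a, b, c, d}  B6 = {a, b, d, i}  B7 = {a, b, d, g}
Tree: B1–B2, B2–B3, B3–B4, B2–B5, B5–B6, B6–B7

Each bag holds 4 vertices, so the decomposition has width 3, which upper-bounds the treewidth. For the lower bound, the 4 vertices {c, d, e, f} are pairwise adjacent, and any tree decomposition puts a clique entirely inside one bag — forcing width ≥ 3. Hence tw(G) = 3 exactly.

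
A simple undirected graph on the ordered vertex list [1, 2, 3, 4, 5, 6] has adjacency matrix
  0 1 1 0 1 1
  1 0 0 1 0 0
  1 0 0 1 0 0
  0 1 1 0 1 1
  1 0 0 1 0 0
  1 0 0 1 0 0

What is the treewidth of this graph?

A width-2 tree decomposition is:
Bags: B1 = {1, 3, 4}  B2 = {1, 4, 6}  B3 = {1, 2, 4}  B4 = {1, 4, 5}
Tree: B1–B2, B2–B3, B3–B4
Each bag holds 3 vertices, so the decomposition has width 2, which upper-bounds the treewidth. The edges 4–3–1–6–4 form a cycle, so G is not a tree and its treewidth is at least 2. Combining the bounds, tw(G) = 2.

2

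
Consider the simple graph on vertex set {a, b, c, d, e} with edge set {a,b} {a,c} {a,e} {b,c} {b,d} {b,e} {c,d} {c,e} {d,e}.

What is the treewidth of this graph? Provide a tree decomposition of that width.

Treewidth 3.
One optimal decomposition is:
Bags: B1 = {a, b, c, e}  B2 = {b, c, d, e}
Tree: B1–B2

Every bag has size at most 4, so the width is 4 − 1 = 3 and tw(G) ≤ 3. For the lower bound, the 4 vertices {b, c, d, e} are pairwise adjacent, and any tree decomposition puts a clique entirely inside one bag — forcing width ≥ 3. The upper and lower bounds meet at 3, so that is the treewidth.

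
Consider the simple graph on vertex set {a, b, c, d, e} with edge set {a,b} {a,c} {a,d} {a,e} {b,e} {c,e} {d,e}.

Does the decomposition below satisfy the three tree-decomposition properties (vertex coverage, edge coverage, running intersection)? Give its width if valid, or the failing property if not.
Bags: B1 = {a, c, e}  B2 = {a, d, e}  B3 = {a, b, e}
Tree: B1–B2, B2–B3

Checking the three conditions: (i) the bags cover all of {a, b, c, d, e}; (ii) for each edge, some bag contains both endpoints; (iii) the bags containing any fixed vertex form a subtree. All hold, so the decomposition is valid with width 3 − 1 = 2.

Yes; width 2.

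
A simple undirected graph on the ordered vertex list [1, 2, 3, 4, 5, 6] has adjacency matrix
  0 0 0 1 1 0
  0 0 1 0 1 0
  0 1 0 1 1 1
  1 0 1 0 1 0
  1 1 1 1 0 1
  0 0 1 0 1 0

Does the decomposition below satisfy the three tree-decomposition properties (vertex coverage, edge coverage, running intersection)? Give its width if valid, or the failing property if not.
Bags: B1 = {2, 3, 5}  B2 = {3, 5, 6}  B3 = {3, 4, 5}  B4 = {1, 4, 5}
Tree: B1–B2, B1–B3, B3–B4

Yes; width 2.

Vertex coverage: the bags together contain {1, 2, 3, 4, 5, 6}, the full vertex set. Edge coverage: each edge of G has both endpoints in at least one bag. Running intersection: for every vertex, the bags containing it form a connected subtree. All three properties hold, so this is a valid tree decomposition of width max|bag| − 1 = 2, and hence tw(G) ≤ 2.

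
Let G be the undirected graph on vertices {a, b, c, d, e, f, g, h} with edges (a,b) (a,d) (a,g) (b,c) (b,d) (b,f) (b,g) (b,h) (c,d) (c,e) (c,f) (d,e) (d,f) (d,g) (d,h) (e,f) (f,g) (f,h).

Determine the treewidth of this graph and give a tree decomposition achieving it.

Every bag has size at most 4, so the width is 4 − 1 = 3 and tw(G) ≤ 3. On the other hand G contains the 4-clique {a, b, d, g}. A clique must lie in a single bag of any decomposition, so no decomposition can have width below 3. Hence tw(G) = 3 exactly.

Treewidth 3.
Bags: B1 = {b, d, f, g}  B2 = {b, d, f, h}  B3 = {a, b, d, g}  B4 = {b, c, d, f}  B5 = {c, d, e, f}
Tree: B1–B2, B1–B3, B2–B4, B4–B5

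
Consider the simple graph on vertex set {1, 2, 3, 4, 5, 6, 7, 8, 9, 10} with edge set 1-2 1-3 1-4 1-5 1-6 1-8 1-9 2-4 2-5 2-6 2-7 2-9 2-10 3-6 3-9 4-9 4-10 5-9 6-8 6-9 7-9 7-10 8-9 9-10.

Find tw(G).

A width-3 tree decomposition is:
Bags: B1 = {1, 2, 6, 9}  B2 = {1, 6, 8, 9}  B3 = {1, 2, 4, 9}  B4 = {1, 3, 6, 9}  B5 = {2, 4, 9, 10}  B6 = {2, 7, 9, 10}  B7 = {1, 2, 5, 9}
Tree: B1–B2, B1–B3, B1–B4, B3–B5, B5–B6, B1–B7
Every bag has size at most 4, so the width is 4 − 1 = 3 and tw(G) ≤ 3. For the lower bound, the 4 vertices {1, 6, 8, 9} are pairwise adjacent, and any tree decomposition puts a clique entirely inside one bag — forcing width ≥ 3. Hence tw(G) = 3 exactly.

3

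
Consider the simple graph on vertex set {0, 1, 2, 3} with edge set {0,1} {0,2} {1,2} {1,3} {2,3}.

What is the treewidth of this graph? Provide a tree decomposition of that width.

The largest bag has 3 vertices, giving width 2; this decomposition certifies tw(G) ≤ 2. For the lower bound, the 3 vertices {0, 1, 2} are pairwise adjacent, and any tree decomposition puts a clique entirely inside one bag — forcing width ≥ 2. The upper and lower bounds meet at 2, so that is the treewidth.

Treewidth 2.
Bags: B1 = {1, 2, 3}  B2 = {0, 1, 2}
Tree: B1–B2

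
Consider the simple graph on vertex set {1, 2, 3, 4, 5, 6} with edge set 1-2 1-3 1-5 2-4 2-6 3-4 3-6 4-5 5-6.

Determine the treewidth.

3

A width-3 tree decomposition is:
Bags: B1 = {1, 4, 5, 6}  B2 = {1, 2, 4, 6}  B3 = {1, 3, 4, 6}
Tree: B1–B2, B2–B3
Every bag has size at most 4, so the width is 4 − 1 = 3 and tw(G) ≤ 3. For the lower bound: the 4 vertex sets {5,6}, {1,2}, {4}, {3} are disjoint, each induces a connected subgraph, and every pair is joined by at least one edge of G. Contracting each set to a single vertex therefore yields K_{4} as a minor, and since treewidth is minor-monotone, tw(G) ≥ tw(K_{4}) = 3. The upper and lower bounds meet at 3, so that is the treewidth.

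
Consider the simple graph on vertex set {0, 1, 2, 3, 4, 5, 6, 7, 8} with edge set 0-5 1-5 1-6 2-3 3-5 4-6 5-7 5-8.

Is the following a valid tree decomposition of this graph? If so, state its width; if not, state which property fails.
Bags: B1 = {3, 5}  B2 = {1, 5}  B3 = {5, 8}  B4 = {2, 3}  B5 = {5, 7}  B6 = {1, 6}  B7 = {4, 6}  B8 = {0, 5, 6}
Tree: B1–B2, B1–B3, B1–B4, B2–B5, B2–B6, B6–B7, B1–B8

No — bags containing vertex 6 are not connected in the tree.

A tree decomposition must satisfy three properties: every vertex lies in some bag; for every edge, both endpoints lie together in some bag; and for every vertex, the bags containing it form a connected subtree. Here bags containing vertex 6 are not connected in the tree, so the decomposition is invalid.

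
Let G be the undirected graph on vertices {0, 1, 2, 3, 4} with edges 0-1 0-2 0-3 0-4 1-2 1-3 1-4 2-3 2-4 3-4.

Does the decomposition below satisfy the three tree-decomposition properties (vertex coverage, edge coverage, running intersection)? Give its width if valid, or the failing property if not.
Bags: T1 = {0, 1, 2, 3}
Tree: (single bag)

A tree decomposition must satisfy three properties: every vertex lies in some bag; for every edge, both endpoints lie together in some bag; and for every vertex, the bags containing it form a connected subtree. Here vertex 4 appears in no bag, so the decomposition is invalid.

No — vertex 4 appears in no bag.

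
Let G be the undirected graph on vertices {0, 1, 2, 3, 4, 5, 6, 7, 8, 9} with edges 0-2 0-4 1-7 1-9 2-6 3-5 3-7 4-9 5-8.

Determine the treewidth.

1

A width-1 tree decomposition is:
Bags: B1 = {2, 6}  B2 = {0, 2}  B3 = {0, 4}  B4 = {4, 9}  B5 = {1, 9}  B6 = {1, 7}  B7 = {3, 7}  B8 = {3, 5}  B9 = {5, 8}
Tree: B1–B2, B2–B3, B3–B4, B4–B5, B5–B6, B6–B7, B7–B8, B8–B9
Every bag has size at most 2, so the width is 2 − 1 = 1 and tw(G) ≤ 1. Since G has at least one edge (e.g. 6–2), it is not an edgeless graph, so tw(G) ≥ 1. Therefore the treewidth is 1.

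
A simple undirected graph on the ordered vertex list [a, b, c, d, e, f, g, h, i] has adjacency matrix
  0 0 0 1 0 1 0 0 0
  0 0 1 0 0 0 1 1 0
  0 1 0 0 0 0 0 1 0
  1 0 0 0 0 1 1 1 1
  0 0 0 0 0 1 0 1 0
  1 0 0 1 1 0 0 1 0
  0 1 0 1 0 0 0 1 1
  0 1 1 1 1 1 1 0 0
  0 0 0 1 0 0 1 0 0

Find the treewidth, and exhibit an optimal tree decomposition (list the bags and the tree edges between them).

Every bag has size at most 3, so the width is 3 − 1 = 2 and tw(G) ≤ 2. On the other hand G contains the 3-clique {d, g, h}. A clique must lie in a single bag of any decomposition, so no decomposition can have width below 2. The upper and lower bounds meet at 2, so that is the treewidth.

Treewidth 2.
Bags: B1 = {b, g, h}  B2 = {d, g, h}  B3 = {d, f, h}  B4 = {a, d, f}  B5 = {d, g, i}  B6 = {e, f, h}  B7 = {b, c, h}
Tree: B1–B2, B2–B3, B3–B4, B2–B5, B3–B6, B1–B7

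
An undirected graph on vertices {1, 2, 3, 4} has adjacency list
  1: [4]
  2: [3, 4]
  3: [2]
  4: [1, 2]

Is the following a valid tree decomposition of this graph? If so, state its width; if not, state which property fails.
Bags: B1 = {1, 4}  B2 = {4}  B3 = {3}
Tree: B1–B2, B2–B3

A tree decomposition must satisfy three properties: every vertex lies in some bag; for every edge, both endpoints lie together in some bag; and for every vertex, the bags containing it form a connected subtree. Here vertex 2 appears in no bag, so the decomposition is invalid.

No — vertex 2 appears in no bag.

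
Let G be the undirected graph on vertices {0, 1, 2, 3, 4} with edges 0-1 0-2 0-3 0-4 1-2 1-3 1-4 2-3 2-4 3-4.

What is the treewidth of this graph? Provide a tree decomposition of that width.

With just one bag of size 5, the width is 5 − 1 = 4, so tw(G) ≤ 4. For the lower bound, the 5 vertices {0, 1, 2, 3, 4} are pairwise adjacent, and any tree decomposition puts a clique entirely inside one bag — forcing width ≥ 4. Hence tw(G) = 4 exactly.

Treewidth 4.
Bags: B1 = {0, 1, 2, 3, 4}
Tree: (single bag)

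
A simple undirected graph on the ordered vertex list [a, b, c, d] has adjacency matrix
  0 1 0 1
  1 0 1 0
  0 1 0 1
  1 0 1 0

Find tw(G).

A width-2 tree decomposition is:
Bags: B1 = {a, b, d}  B2 = {b, c, d}
Tree: B1–B2
Each bag holds 3 vertices, so the decomposition has width 2, which upper-bounds the treewidth. The edges b–a–d–c–b form a cycle, so G is not a tree and its treewidth is at least 2. The upper and lower bounds meet at 2, so that is the treewidth.

2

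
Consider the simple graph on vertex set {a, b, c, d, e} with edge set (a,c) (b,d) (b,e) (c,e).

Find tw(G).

A width-1 tree decomposition is:
Bags: B1 = {b, d}  B2 = {b, e}  B3 = {c, e}  B4 = {a, c}
Tree: B1–B2, B2–B3, B3–B4
The largest bag has 2 vertices, giving width 1; this decomposition certifies tw(G) ≤ 1. Any graph with an edge has treewidth ≥ 1, and G has the edge d–b. Combining the bounds, tw(G) = 1.

1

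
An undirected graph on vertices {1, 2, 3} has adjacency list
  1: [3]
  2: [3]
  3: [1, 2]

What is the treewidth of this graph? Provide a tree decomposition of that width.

Every bag has size at most 2, so the width is 2 − 1 = 1 and tw(G) ≤ 1. G has an edge, so its treewidth is at least 1. The upper and lower bounds meet at 1, so that is the treewidth.

Treewidth 1.
Bags: B1 = {2, 3}  B2 = {1, 3}
Tree: B1–B2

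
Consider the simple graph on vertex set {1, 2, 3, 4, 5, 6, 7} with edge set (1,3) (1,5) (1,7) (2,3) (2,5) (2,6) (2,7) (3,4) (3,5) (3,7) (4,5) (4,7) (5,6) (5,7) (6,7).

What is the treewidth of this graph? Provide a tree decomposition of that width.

Every bag has size at most 4, so the width is 4 − 1 = 3 and tw(G) ≤ 3. On the other hand G contains the 4-clique {1, 3, 5, 7}. A clique must lie in a single bag of any decomposition, so no decomposition can have width below 3. Therefore the treewidth is 3.

Treewidth 3.
One optimal decomposition is:
Bags: B1 = {2, 5, 6, 7}  B2 = {2, 3, 5, 7}  B3 = {1, 3, 5, 7}  B4 = {3, 4, 5, 7}
Tree: B1–B2, B2–B3, B2–B4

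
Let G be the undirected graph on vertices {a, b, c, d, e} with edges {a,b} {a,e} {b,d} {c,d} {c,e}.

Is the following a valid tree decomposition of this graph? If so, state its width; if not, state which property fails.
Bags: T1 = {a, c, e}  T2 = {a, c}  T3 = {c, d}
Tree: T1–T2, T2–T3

No — vertex b appears in no bag.

A tree decomposition must satisfy three properties: every vertex lies in some bag; for every edge, both endpoints lie together in some bag; and for every vertex, the bags containing it form a connected subtree. Here vertex b appears in no bag, so the decomposition is invalid.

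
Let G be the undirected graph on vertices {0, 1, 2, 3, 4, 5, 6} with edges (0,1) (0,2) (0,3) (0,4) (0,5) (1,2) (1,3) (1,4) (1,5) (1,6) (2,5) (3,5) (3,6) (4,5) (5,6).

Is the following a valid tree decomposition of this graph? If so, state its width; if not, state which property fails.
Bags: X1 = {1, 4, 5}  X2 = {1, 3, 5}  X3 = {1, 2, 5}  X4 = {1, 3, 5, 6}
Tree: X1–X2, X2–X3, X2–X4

No — vertex 0 appears in no bag.

A tree decomposition must satisfy three properties: every vertex lies in some bag; for every edge, both endpoints lie together in some bag; and for every vertex, the bags containing it form a connected subtree. Here vertex 0 appears in no bag, so the decomposition is invalid.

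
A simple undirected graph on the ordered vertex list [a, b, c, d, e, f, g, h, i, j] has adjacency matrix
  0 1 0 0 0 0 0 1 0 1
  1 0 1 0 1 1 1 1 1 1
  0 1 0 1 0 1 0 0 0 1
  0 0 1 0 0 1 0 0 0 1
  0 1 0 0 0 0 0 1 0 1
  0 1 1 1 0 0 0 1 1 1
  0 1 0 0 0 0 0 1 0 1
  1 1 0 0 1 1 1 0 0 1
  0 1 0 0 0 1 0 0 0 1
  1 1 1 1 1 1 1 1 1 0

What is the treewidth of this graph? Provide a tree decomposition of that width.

Every bag has size at most 4, so the width is 4 − 1 = 3 and tw(G) ≤ 3. On the other hand G contains the 4-clique {c, d, f, j}. A clique must lie in a single bag of any decomposition, so no decomposition can have width below 3. Combining the bounds, tw(G) = 3.

Treewidth 3.
One optimal decomposition is:
Bags: B1 = {b, f, h, j}  B2 = {a, b, h, j}  B3 = {b, c, f, j}  B4 = {c, d, f, j}  B5 = {b, g, h, j}  B6 = {b, f, i, j}  B7 = {b, e, h, j}
Tree: B1–B2, B1–B3, B3–B4, B2–B5, B1–B6, B5–B7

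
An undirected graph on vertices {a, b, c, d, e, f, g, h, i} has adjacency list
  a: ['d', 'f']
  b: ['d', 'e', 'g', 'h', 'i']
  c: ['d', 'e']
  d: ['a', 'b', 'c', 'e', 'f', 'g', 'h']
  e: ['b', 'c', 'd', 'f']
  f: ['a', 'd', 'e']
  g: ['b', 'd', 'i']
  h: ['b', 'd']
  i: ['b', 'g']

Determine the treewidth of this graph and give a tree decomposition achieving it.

The largest bag has 3 vertices, giving width 2; this decomposition certifies tw(G) ≤ 2. For the lower bound, the 3 vertices {a, d, f} are pairwise adjacent, and any tree decomposition puts a clique entirely inside one bag — forcing width ≥ 2. Combining the bounds, tw(G) = 2.

Treewidth 2.
One such decomposition:
Bags: B1 = {d, e, f}  B2 = {b, d, e}  B3 = {b, d, h}  B4 = {b, d, g}  B5 = {c, d, e}  B6 = {a, d, f}  B7 = {b, g, i}
Tree: B1–B2, B2–B3, B2–B4, B2–B5, B1–B6, B4–B7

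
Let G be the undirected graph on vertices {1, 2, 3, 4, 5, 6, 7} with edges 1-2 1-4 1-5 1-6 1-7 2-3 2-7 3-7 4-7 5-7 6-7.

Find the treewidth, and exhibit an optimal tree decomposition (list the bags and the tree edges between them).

Treewidth 2.
Bags: B1 = {1, 6, 7}  B2 = {1, 5, 7}  B3 = {1, 2, 7}  B4 = {2, 3, 7}  B5 = {1, 4, 7}
Tree: B1–B2, B2–B3, B3–B4, B1–B5

Each bag holds 3 vertices, so the decomposition has width 2, which upper-bounds the treewidth. For the lower bound, the 3 vertices {1, 2, 7} are pairwise adjacent, and any tree decomposition puts a clique entirely inside one bag — forcing width ≥ 2. Hence tw(G) = 2 exactly.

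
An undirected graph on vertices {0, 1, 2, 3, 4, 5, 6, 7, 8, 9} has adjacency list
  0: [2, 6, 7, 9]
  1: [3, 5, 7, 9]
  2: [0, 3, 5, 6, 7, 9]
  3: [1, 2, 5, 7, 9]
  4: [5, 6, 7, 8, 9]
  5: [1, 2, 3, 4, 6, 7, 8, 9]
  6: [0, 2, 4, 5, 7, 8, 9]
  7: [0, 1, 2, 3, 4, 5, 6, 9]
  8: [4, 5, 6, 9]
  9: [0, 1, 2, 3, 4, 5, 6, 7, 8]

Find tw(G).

4

A width-4 tree decomposition is:
Bags: B1 = {0, 2, 6, 7, 9}  B2 = {2, 5, 6, 7, 9}  B3 = {4, 5, 6, 7, 9}  B4 = {2, 3, 5, 7, 9}  B5 = {1, 3, 5, 7, 9}  B6 = {4, 5, 6, 8, 9}
Tree: B1–B2, B2–B3, B2–B4, B4–B5, B3–B6
Each bag holds 5 vertices, so the decomposition has width 4, which upper-bounds the treewidth. On the other hand G contains the 5-clique {0, 2, 6, 7, 9}. A clique must lie in a single bag of any decomposition, so no decomposition can have width below 4. Combining the bounds, tw(G) = 4.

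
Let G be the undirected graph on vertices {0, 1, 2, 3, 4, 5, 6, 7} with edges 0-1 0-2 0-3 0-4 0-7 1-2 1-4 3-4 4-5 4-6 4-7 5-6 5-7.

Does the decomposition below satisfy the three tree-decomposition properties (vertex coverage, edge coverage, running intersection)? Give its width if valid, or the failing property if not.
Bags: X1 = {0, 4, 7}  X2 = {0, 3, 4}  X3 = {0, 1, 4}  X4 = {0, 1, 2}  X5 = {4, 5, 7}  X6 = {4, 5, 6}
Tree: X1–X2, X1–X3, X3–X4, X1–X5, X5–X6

Yes; width 2.

Vertex coverage: the bags together contain {0, 1, 2, 3, 4, 5, 6, 7}, the full vertex set. Edge coverage: each edge of G has both endpoints in at least one bag. Running intersection: for every vertex, the bags containing it form a connected subtree. All three properties hold, so this is a valid tree decomposition of width max|bag| − 1 = 2, and hence tw(G) ≤ 2.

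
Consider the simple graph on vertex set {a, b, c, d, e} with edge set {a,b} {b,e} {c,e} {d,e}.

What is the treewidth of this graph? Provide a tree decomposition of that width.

Every bag has size at most 2, so the width is 2 − 1 = 1 and tw(G) ≤ 1. Since G has at least one edge (e.g. d–e), it is not an edgeless graph, so tw(G) ≥ 1. The upper and lower bounds meet at 1, so that is the treewidth.

Treewidth 1.
One optimal decomposition is:
Bags: B1 = {d, e}  B2 = {c, e}  B3 = {b, e}  B4 = {a, b}
Tree: B1–B2, B1–B3, B3–B4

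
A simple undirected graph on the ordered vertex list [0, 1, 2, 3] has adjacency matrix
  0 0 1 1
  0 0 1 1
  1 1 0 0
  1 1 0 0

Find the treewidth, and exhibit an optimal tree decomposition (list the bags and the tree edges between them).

Every bag has size at most 3, so the width is 3 − 1 = 2 and tw(G) ≤ 2. The edges 0–3–1–2–0 form a cycle, so G is not a tree and its treewidth is at least 2. The upper and lower bounds meet at 2, so that is the treewidth.

Treewidth 2.
One such decomposition:
Bags: B1 = {0, 1, 3}  B2 = {0, 1, 2}
Tree: B1–B2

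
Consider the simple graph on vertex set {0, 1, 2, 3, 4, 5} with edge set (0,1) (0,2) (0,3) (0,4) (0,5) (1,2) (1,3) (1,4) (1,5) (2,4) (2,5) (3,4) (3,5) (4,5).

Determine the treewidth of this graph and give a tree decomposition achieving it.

Every bag has size at most 5, so the width is 5 − 1 = 4 and tw(G) ≤ 4. For the lower bound, the 5 vertices {0, 1, 2, 4, 5} are pairwise adjacent, and any tree decomposition puts a clique entirely inside one bag — forcing width ≥ 4. Hence tw(G) = 4 exactly.

Treewidth 4.
One such decomposition:
Bags: B1 = {0, 1, 2, 4, 5}  B2 = {0, 1, 3, 4, 5}
Tree: B1–B2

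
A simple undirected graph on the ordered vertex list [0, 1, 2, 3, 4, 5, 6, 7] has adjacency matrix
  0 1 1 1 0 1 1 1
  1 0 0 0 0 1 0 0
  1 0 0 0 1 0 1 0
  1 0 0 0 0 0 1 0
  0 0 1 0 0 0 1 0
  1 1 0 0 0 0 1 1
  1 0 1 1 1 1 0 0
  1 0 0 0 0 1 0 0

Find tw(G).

A width-2 tree decomposition is:
Bags: B1 = {2, 4, 6}  B2 = {0, 2, 6}  B3 = {0, 5, 6}  B4 = {0, 3, 6}  B5 = {0, 1, 5}  B6 = {0, 5, 7}
Tree: B1–B2, B2–B3, B2–B4, B3–B5, B5–B6
The largest bag has 3 vertices, giving width 2; this decomposition certifies tw(G) ≤ 2. On the other hand G contains the 3-clique {0, 2, 6}. A clique must lie in a single bag of any decomposition, so no decomposition can have width below 2. The upper and lower bounds meet at 2, so that is the treewidth.

2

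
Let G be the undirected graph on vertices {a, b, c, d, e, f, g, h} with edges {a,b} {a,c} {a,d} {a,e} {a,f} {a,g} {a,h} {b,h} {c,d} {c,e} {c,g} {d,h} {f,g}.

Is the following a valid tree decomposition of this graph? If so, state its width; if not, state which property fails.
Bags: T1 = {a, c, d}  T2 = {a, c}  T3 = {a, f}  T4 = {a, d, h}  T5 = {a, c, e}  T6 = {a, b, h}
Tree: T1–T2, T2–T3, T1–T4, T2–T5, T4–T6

A tree decomposition must satisfy three properties: every vertex lies in some bag; for every edge, both endpoints lie together in some bag; and for every vertex, the bags containing it form a connected subtree. Here vertex g appears in no bag, so the decomposition is invalid.

No — vertex g appears in no bag.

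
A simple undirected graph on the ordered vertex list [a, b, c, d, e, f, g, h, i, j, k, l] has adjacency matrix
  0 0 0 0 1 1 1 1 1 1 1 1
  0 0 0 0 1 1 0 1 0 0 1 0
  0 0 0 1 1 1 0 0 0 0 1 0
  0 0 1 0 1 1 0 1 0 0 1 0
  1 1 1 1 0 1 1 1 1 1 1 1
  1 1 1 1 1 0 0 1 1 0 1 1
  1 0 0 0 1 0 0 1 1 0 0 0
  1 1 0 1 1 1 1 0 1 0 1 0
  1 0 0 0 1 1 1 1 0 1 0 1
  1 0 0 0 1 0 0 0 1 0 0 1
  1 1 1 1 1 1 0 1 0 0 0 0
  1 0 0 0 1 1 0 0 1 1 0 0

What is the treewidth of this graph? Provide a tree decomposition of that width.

Treewidth 4.
One optimal decomposition is:
Bags: B1 = {d, e, f, h, k}  B2 = {a, e, f, h, k}  B3 = {a, e, f, h, i}  B4 = {c, d, e, f, k}  B5 = {a, e, f, i, l}  B6 = {b, e, f, h, k}  B7 = {a, e, g, h, i}  B8 = {a, e, i, j, l}
Tree: B1–B2, B2–B3, B1–B4, B3–B5, B2–B6, B3–B7, B5–B8

Every bag has size at most 5, so the width is 5 − 1 = 4 and tw(G) ≤ 4. For the lower bound, the 5 vertices {a, e, g, h, i} are pairwise adjacent, and any tree decomposition puts a clique entirely inside one bag — forcing width ≥ 4. Combining the bounds, tw(G) = 4.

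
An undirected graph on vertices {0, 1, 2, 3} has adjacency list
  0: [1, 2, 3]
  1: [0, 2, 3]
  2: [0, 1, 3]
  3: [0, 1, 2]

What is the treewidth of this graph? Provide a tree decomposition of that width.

A single bag containing all 4 vertices is trivially a valid decomposition of width 3. On the other hand G contains the 4-clique {0, 1, 2, 3}. A clique must lie in a single bag of any decomposition, so no decomposition can have width below 3. Combining the bounds, tw(G) = 3.

Treewidth 3.
One such decomposition:
Bags: B1 = {0, 1, 2, 3}
Tree: (single bag)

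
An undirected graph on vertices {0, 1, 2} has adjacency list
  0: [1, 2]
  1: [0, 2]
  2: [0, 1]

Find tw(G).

A width-2 tree decomposition is:
Bags: B1 = {0, 1, 2}
Tree: (single bag)
With just one bag of size 3, the width is 3 − 1 = 2, so tw(G) ≤ 2. For the lower bound, the 3 vertices {0, 1, 2} are pairwise adjacent, and any tree decomposition puts a clique entirely inside one bag — forcing width ≥ 2. Therefore the treewidth is 2.

2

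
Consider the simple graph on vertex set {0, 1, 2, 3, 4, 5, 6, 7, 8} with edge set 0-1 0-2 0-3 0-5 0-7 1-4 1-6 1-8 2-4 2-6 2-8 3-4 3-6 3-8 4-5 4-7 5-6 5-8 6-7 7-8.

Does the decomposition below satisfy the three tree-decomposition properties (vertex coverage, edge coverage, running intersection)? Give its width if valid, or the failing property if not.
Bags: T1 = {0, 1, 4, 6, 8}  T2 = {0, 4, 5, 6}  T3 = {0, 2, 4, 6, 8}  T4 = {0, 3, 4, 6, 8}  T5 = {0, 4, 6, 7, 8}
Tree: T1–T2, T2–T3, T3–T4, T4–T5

A tree decomposition must satisfy three properties: every vertex lies in some bag; for every edge, both endpoints lie together in some bag; and for every vertex, the bags containing it form a connected subtree. Here edge (8,5) lies in no bag, so the decomposition is invalid.

No — edge (8,5) lies in no bag.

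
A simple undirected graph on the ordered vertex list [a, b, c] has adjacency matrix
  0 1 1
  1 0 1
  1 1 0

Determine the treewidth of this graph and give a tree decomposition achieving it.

A single bag containing all 3 vertices is trivially a valid decomposition of width 2. For the lower bound, the 3 vertices {a, b, c} are pairwise adjacent, and any tree decomposition puts a clique entirely inside one bag — forcing width ≥ 2. Therefore the treewidth is 2.

Treewidth 2.
Bags: B1 = {a, b, c}
Tree: (single bag)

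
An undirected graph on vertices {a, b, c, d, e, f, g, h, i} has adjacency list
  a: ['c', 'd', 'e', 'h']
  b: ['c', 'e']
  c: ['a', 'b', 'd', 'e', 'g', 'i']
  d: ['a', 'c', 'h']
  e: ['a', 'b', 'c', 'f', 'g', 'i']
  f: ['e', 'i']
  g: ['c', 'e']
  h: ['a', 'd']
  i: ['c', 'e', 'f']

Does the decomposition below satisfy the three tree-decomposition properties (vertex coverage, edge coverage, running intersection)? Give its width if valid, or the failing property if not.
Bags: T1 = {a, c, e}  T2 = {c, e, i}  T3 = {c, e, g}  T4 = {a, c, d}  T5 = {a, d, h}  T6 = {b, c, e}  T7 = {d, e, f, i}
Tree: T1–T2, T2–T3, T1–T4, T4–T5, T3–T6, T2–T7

No — bags containing vertex d are not connected in the tree.

A tree decomposition must satisfy three properties: every vertex lies in some bag; for every edge, both endpoints lie together in some bag; and for every vertex, the bags containing it form a connected subtree. Here bags containing vertex d are not connected in the tree, so the decomposition is invalid.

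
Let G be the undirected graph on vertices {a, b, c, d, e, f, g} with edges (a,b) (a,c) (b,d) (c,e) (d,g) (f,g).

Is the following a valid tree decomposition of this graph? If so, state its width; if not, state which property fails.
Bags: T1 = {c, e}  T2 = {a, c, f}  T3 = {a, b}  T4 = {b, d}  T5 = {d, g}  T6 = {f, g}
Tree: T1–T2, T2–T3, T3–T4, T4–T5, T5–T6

No — bags containing vertex f are not connected in the tree.

A tree decomposition must satisfy three properties: every vertex lies in some bag; for every edge, both endpoints lie together in some bag; and for every vertex, the bags containing it form a connected subtree. Here bags containing vertex f are not connected in the tree, so the decomposition is invalid.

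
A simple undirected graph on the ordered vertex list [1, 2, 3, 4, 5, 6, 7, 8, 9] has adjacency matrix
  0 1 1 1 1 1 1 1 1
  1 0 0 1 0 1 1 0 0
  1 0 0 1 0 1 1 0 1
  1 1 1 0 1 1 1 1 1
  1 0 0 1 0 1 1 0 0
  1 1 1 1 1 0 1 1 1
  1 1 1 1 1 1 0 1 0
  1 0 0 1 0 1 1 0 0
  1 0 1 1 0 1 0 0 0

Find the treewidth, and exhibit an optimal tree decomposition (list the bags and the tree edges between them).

Every bag has size at most 5, so the width is 5 − 1 = 4 and tw(G) ≤ 4. On the other hand G contains the 5-clique {1, 3, 4, 6, 9}. A clique must lie in a single bag of any decomposition, so no decomposition can have width below 4. Combining the bounds, tw(G) = 4.

Treewidth 4.
One such decomposition:
Bags: B1 = {1, 4, 5, 6, 7}  B2 = {1, 4, 6, 7, 8}  B3 = {1, 3, 4, 6, 7}  B4 = {1, 3, 4, 6, 9}  B5 = {1, 2, 4, 6, 7}
Tree: B1–B2, B2–B3, B3–B4, B1–B5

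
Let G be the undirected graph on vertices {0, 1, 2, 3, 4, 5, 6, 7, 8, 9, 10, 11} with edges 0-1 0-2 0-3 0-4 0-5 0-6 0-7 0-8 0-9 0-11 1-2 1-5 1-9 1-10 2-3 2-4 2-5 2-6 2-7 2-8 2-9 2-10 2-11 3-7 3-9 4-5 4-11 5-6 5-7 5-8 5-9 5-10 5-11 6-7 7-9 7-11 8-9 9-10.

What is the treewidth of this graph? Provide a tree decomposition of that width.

Every bag has size at most 5, so the width is 5 − 1 = 4 and tw(G) ≤ 4. Conversely, {0, 2, 3, 7, 9} is a clique of size 5, and the vertices of any clique must share a bag in every tree decomposition; so some bag has ≥ 5 vertices and tw(G) ≥ 4. Hence tw(G) = 4 exactly.

Treewidth 4.
One optimal decomposition is:
Bags: B1 = {0, 2, 4, 5, 11}  B2 = {0, 2, 5, 7, 11}  B3 = {0, 2, 5, 7, 9}  B4 = {0, 2, 3, 7, 9}  B5 = {0, 2, 5, 6, 7}  B6 = {0, 2, 5, 8, 9}  B7 = {0, 1, 2, 5, 9}  B8 = {1, 2, 5, 9, 10}
Tree: B1–B2, B2–B3, B3–B4, B3–B5, B3–B6, B6–B7, B7–B8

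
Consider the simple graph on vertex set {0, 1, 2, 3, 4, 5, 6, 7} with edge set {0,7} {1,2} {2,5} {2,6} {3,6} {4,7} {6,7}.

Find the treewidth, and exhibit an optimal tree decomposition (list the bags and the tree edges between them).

The largest bag has 2 vertices, giving width 1; this decomposition certifies tw(G) ≤ 1. G has an edge, so its treewidth is at least 1. Combining the bounds, tw(G) = 1.

Treewidth 1.
One such decomposition:
Bags: B1 = {2, 6}  B2 = {3, 6}  B3 = {1, 2}  B4 = {2, 5}  B5 = {6, 7}  B6 = {4, 7}  B7 = {0, 7}
Tree: B1–B2, B1–B3, B3–B4, B2–B5, B5–B6, B6–B7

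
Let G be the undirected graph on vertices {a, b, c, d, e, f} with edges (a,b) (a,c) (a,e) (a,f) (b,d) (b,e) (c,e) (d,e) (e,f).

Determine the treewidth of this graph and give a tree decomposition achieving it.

Treewidth 2.
One optimal decomposition is:
Bags: B1 = {a, b, e}  B2 = {a, e, f}  B3 = {b, d, e}  B4 = {a, c, e}
Tree: B1–B2, B1–B3, B1–B4

The largest bag has 3 vertices, giving width 2; this decomposition certifies tw(G) ≤ 2. For the lower bound, the 3 vertices {b, d, e} are pairwise adjacent, and any tree decomposition puts a clique entirely inside one bag — forcing width ≥ 2. The upper and lower bounds meet at 2, so that is the treewidth.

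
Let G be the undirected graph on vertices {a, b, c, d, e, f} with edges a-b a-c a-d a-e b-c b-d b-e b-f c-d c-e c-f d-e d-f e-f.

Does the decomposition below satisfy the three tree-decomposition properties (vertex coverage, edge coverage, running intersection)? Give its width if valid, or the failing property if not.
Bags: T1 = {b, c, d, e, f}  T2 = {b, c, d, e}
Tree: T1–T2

No — vertex a appears in no bag.

A tree decomposition must satisfy three properties: every vertex lies in some bag; for every edge, both endpoints lie together in some bag; and for every vertex, the bags containing it form a connected subtree. Here vertex a appears in no bag, so the decomposition is invalid.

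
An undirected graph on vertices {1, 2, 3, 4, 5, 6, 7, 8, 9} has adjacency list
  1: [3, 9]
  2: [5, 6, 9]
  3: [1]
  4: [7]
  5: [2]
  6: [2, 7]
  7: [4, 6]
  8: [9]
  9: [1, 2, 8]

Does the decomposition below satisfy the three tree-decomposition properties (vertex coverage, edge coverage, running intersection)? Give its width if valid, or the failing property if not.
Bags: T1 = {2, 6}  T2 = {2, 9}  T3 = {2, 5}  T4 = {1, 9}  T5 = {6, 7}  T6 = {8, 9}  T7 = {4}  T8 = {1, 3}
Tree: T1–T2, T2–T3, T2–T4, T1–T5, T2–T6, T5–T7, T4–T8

No — edge (7,4) lies in no bag.

A tree decomposition must satisfy three properties: every vertex lies in some bag; for every edge, both endpoints lie together in some bag; and for every vertex, the bags containing it form a connected subtree. Here edge (7,4) lies in no bag, so the decomposition is invalid.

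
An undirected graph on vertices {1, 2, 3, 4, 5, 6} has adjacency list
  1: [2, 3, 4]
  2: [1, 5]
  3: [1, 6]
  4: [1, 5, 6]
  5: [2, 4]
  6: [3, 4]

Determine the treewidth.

A width-2 tree decomposition is:
Bags: B1 = {2, 4, 5}  B2 = {1, 2, 4}  B3 = {1, 4, 6}  B4 = {1, 3, 6}
Tree: B1–B2, B2–B3, B3–B4
The largest bag has 3 vertices, giving width 2; this decomposition certifies tw(G) ≤ 2. Since 5–2–1–4–5 is a cycle in G, G is not acyclic. Forests are exactly the graphs of treewidth ≤ 1, so tw(G) ≥ 2. The upper and lower bounds meet at 2, so that is the treewidth.

2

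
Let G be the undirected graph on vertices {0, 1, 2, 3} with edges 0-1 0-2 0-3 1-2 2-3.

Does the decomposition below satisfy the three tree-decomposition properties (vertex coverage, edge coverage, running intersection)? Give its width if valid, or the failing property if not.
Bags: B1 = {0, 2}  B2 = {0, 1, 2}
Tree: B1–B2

A tree decomposition must satisfy three properties: every vertex lies in some bag; for every edge, both endpoints lie together in some bag; and for every vertex, the bags containing it form a connected subtree. Here vertex 3 appears in no bag, so the decomposition is invalid.

No — vertex 3 appears in no bag.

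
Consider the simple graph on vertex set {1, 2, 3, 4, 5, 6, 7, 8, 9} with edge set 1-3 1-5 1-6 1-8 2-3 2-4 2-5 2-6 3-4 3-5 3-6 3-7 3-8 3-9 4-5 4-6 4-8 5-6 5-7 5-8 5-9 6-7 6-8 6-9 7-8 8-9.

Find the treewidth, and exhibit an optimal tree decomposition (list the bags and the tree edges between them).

Treewidth 4.
One optimal decomposition is:
Bags: B1 = {3, 4, 5, 6, 8}  B2 = {2, 3, 4, 5, 6}  B3 = {3, 5, 6, 7, 8}  B4 = {3, 5, 6, 8, 9}  B5 = {1, 3, 5, 6, 8}
Tree: B1–B2, B1–B3, B3–B4, B4–B5

Each bag holds 5 vertices, so the decomposition has width 4, which upper-bounds the treewidth. For the lower bound, the 5 vertices {1, 3, 5, 6, 8} are pairwise adjacent, and any tree decomposition puts a clique entirely inside one bag — forcing width ≥ 4. Therefore the treewidth is 4.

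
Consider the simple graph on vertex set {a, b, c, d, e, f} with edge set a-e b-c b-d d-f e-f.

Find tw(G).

A width-1 tree decomposition is:
Bags: B1 = {a, e}  B2 = {e, f}  B3 = {d, f}  B4 = {b, d}  B5 = {b, c}
Tree: B1–B2, B2–B3, B3–B4, B4–B5
Each bag holds 2 vertices, so the decomposition has width 1, which upper-bounds the treewidth. Since G has at least one edge (e.g. a–e), it is not an edgeless graph, so tw(G) ≥ 1. Hence tw(G) = 1 exactly.

1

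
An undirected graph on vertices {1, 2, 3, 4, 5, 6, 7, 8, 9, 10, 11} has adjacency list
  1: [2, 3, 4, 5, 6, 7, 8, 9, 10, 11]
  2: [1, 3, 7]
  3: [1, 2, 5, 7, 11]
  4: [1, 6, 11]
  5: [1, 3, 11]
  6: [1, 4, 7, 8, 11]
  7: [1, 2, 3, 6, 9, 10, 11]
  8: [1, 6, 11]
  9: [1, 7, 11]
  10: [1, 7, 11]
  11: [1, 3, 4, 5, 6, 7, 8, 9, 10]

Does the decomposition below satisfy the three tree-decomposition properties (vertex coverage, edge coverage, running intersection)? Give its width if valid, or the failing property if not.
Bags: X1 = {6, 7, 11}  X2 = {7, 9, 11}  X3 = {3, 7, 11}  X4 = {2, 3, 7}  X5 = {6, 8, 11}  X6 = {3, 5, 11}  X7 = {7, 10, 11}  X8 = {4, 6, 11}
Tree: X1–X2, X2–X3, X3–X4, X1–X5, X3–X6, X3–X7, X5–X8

No — vertex 1 appears in no bag.

A tree decomposition must satisfy three properties: every vertex lies in some bag; for every edge, both endpoints lie together in some bag; and for every vertex, the bags containing it form a connected subtree. Here vertex 1 appears in no bag, so the decomposition is invalid.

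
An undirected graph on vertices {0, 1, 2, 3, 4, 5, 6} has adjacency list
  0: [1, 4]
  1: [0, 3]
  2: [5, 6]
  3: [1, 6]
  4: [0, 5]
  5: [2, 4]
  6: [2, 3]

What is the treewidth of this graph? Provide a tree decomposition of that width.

Treewidth 2.
One such decomposition:
Bags: B1 = {2, 4, 5}  B2 = {2, 4, 6}  B3 = {3, 4, 6}  B4 = {1, 3, 4}  B5 = {0, 1, 4}
Tree: B1–B2, B2–B3, B3–B4, B4–B5

Every bag has size at most 3, so the width is 3 − 1 = 2 and tw(G) ≤ 2. Since 4–5–2–6–3–1–0–4 is a cycle in G, G is not acyclic. Forests are exactly the graphs of treewidth ≤ 1, so tw(G) ≥ 2. Combining the bounds, tw(G) = 2.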